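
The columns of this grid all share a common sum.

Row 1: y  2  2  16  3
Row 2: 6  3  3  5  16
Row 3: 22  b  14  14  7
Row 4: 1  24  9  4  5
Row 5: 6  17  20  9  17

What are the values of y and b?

y = 13, b = 2

Column 3 sums to 48 and so does column 5; that's the common total.
In column 1 the known cells total 35, leaving 48 − 35 = 13.
In column 2 the known cells total 46, leaving 48 − 46 = 2.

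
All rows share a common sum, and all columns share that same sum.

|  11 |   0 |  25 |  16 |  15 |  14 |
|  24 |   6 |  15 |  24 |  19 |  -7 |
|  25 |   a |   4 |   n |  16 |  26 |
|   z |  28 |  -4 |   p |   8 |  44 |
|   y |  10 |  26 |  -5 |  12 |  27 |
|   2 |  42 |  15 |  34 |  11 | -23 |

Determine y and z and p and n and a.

y = 11, z = 8, p = -3, n = 15, a = -5

Rows 1 and 2 both sum to 81, so that's the common total.
The known cells in row 5 total 70, leaving 81 − 70 = 11 for the blank.
The known cells in column 2 total 86, leaving 81 − 86 = -5 for the blank.
The known cells in column 1 total 73, leaving 81 − 73 = 8 for the blank.
The known cells in row 3 total 66, leaving 81 − 66 = 15 for the blank.
The known cells in row 4 total 84, leaving 81 − 84 = -3 for the blank.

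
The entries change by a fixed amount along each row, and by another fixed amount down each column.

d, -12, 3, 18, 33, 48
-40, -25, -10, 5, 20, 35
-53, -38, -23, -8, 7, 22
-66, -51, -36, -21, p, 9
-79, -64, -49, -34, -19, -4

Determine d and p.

d = -27, p = -6

Along each row the entries change by 15 per step; down each column they change by -13.
Row 1: from -12 at column 2, stepping by 15 to column 1 gives -27.
Row 4: from -66 at column 1, stepping by 15 to column 5 gives -6.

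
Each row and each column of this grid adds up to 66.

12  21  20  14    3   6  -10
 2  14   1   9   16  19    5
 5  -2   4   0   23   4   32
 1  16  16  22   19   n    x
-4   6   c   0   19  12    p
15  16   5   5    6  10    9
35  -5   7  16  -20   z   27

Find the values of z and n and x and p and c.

The known cells in row 7 total 60, leaving 66 − 60 = 6 for the blank.
The known cells in column 3 total 53, leaving 66 − 53 = 13 for the blank.
The known cells in row 5 total 46, leaving 66 − 46 = 20 for the blank.
The known cells in column 7 total 83, leaving 66 − 83 = -17 for the blank.
The known cells in row 4 total 57, leaving 66 − 57 = 9 for the blank.

z = 6, n = 9, x = -17, p = 20, c = 13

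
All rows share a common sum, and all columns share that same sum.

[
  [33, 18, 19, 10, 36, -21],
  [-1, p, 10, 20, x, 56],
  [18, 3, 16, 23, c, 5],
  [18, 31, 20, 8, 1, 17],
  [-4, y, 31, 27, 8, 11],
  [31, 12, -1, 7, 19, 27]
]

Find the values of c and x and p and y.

c = 30, x = 1, p = 9, y = 22

Rows 1 and 4 both sum to 95, so that's the common total.
Row 3 has 18 + 3 + 16 + 23 + 5 = 65; the blank must be 95 − 65 = 30.
Row 5 has -4 + 31 + 27 + 8 + 11 = 73; the blank must be 95 − 73 = 22.
Column 2 has 18 + 3 + 31 + 22 + 12 = 86; the blank must be 95 − 86 = 9.
Row 2 has -1 + 9 + 10 + 20 + 56 = 94; the blank must be 95 − 94 = 1.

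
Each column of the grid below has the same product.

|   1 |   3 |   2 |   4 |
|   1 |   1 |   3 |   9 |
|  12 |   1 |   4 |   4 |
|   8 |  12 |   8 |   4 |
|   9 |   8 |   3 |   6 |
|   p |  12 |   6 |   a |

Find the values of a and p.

Columns 2 and 3 each multiply to 3456, so every column has product 3456.
Column 4: 4×9×4×4×6 = 3456, so the missing entry is 3456 ÷ 3456 = 1.
Column 1: 1×1×12×8×9 = 864, so the missing entry is 3456 ÷ 864 = 4.

a = 1, p = 4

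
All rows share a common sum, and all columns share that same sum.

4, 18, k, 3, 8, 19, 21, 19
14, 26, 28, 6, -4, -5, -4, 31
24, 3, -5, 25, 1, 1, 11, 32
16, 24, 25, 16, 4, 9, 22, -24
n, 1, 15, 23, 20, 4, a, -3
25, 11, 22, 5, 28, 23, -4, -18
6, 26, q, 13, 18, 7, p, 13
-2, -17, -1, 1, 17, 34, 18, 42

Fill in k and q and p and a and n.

k = 0, q = 8, p = 1, a = 27, n = 5

Rows 2 and 3 both sum to 92, so that's the common total.
The known cells in column 1 total 87, leaving 92 − 87 = 5 for the blank.
The known cells in row 5 total 65, leaving 92 − 65 = 27 for the blank.
The known cells in row 1 total 92, leaving 92 − 92 = 0 for the blank.
The known cells in column 3 total 84, leaving 92 − 84 = 8 for the blank.
The known cells in row 7 total 91, leaving 92 − 91 = 1 for the blank.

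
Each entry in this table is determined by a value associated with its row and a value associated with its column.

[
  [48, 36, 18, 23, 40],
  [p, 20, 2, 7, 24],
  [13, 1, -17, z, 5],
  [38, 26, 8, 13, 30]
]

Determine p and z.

The difference between any two rows is the same in every column — this is an addition table with the headers hidden.
Row 2 minus row 1 is 20 − 36 = -16, so its entry in column 1 is 48 + (-16) = 32.
Row 3 minus row 1 is 1 − 36 = -35, so its entry in column 4 is 23 + (-35) = -12.

p = 32, z = -12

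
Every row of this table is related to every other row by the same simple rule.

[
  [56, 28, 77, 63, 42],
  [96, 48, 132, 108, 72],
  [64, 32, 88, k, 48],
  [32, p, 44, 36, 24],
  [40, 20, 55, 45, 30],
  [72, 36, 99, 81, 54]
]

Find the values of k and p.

Each row is a constant multiple of every other row — this is a multiplication table with the headers hidden.
Row 3 is 88/77 = 8/7 times row 1, so its entry in column 4 is 63 × 8/7 = 72.
Row 4 is 44/77 = 4/7 times row 1, so its entry in column 2 is 28 × 4/7 = 16.

k = 72, p = 16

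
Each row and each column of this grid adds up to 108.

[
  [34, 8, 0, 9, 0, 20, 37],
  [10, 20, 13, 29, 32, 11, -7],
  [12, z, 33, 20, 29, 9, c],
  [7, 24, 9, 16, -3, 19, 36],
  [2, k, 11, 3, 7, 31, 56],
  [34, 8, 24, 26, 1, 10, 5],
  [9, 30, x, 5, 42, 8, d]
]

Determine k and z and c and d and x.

k = -2, z = 20, c = -15, d = -4, x = 18

The known cells in column 3 total 90, leaving 108 − 90 = 18 for the blank.
The known cells in row 7 total 112, leaving 108 − 112 = -4 for the blank.
The known cells in column 7 total 123, leaving 108 − 123 = -15 for the blank.
The known cells in row 3 total 88, leaving 108 − 88 = 20 for the blank.
The known cells in row 5 total 110, leaving 108 − 110 = -2 for the blank.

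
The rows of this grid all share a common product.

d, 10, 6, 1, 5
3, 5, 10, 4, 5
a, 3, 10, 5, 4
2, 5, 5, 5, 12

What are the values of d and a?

Rows 2 and 4 each multiply to 3000, so every row has product 3000.
Row 1: 10×6×1×5 = 300, so the missing entry is 3000 ÷ 300 = 10.
Row 3: 3×10×5×4 = 600, so the missing entry is 3000 ÷ 600 = 5.

d = 10, a = 5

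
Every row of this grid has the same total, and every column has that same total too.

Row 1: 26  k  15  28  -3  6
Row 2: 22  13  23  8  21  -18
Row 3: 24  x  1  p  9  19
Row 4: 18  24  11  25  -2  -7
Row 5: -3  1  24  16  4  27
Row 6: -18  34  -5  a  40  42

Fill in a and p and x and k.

a = -24, p = 16, x = 0, k = -3

Rows 2 and 4 both sum to 69, so that's the common total.
The known cells in row 6 total 93, leaving 69 − 93 = -24 for the blank.
The known cells in column 4 total 53, leaving 69 − 53 = 16 for the blank.
The known cells in row 3 total 69, leaving 69 − 69 = 0 for the blank.
The known cells in row 1 total 72, leaving 69 − 72 = -3 for the blank.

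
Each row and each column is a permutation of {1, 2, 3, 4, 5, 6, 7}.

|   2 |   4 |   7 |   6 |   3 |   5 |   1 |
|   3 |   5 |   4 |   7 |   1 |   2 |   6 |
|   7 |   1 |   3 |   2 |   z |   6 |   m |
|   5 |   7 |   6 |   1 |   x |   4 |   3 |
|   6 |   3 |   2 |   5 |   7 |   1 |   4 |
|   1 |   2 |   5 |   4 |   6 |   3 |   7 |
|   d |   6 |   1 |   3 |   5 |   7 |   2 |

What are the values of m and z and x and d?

m = 5, z = 4, x = 2, d = 4

Cell (3,7): column 7 already has {1, 2, 3, 4, 6, 7} → 5.
For row 3, column 5: row 3 already has {1, 2, 3, 5, 6, 7}; that leaves 4.
Cell (4,5): row 4 already has {1, 3, 4, 5, 6, 7} → 2.
At (row 7, col 1): row 7 already has {1, 2, 3, 5, 6, 7}, so the value is 4.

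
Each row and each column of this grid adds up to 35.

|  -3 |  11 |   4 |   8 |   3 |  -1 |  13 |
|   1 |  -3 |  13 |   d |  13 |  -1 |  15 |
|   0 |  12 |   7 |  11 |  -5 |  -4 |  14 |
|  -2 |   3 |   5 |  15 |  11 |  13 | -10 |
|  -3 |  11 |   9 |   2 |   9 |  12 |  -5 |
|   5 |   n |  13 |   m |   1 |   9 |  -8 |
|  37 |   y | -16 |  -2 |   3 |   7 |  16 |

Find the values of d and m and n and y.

d = -3, m = 4, n = 11, y = -10

Row 7 has 37 − 16 − 2 + 3 + 7 + 16 = 45; the blank must be 35 − 45 = -10.
Row 2 has 1 − 3 + 13 + 13 − 1 + 15 = 38; the blank must be 35 − 38 = -3.
Column 4 has 8 − 3 + 11 + 15 + 2 − 2 = 31; the blank must be 35 − 31 = 4.
Row 6 has 5 + 13 + 4 + 1 + 9 − 8 = 24; the blank must be 35 − 24 = 11.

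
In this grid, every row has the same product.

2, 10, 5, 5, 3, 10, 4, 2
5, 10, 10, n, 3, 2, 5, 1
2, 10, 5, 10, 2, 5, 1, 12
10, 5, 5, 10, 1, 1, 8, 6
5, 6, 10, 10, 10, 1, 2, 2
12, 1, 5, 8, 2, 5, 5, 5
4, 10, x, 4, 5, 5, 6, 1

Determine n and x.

n = 8, x = 5

Rows 1 and 3 each multiply to 120000, so every row has product 120000.
Row 2: 5×10×10×3×2×5×1 = 15000, so the missing entry is 120000 ÷ 15000 = 8.
Row 7: 4×10×4×5×5×6×1 = 24000, so the missing entry is 120000 ÷ 24000 = 5.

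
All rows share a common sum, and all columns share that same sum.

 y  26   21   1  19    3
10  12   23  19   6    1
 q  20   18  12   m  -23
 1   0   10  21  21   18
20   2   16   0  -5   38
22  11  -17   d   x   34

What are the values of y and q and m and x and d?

Rows 2 and 4 both sum to 71, so that's the common total.
Row 1: 26 + 21 + 1 + 19 + 3 = 70, so its missing entry is 71 − 70 = 1.
Column 1: 1 + 10 + 1 + 20 + 22 = 54, so its missing entry is 71 − 54 = 17.
Row 3: 17 + 20 + 18 + 12 − 23 = 44, so its missing entry is 71 − 44 = 27.
Column 5: 19 + 6 + 27 + 21 − 5 = 68, so its missing entry is 71 − 68 = 3.
Row 6: 22 + 11 − 17 + 3 + 34 = 53, so its missing entry is 71 − 53 = 18.

y = 1, q = 17, m = 27, x = 3, d = 18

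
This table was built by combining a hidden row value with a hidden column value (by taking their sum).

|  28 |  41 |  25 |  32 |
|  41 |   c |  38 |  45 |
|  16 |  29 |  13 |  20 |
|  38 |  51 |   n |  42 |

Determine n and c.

n = 35, c = 54

The difference between any two rows is the same in every column — this is an addition table with the headers hidden.
Row 4 minus row 1 is 38 − 28 = 10, so its entry in column 3 is 25 + 10 = 35.
Row 2 minus row 1 is 41 − 28 = 13, so its entry in column 2 is 41 + 13 = 54.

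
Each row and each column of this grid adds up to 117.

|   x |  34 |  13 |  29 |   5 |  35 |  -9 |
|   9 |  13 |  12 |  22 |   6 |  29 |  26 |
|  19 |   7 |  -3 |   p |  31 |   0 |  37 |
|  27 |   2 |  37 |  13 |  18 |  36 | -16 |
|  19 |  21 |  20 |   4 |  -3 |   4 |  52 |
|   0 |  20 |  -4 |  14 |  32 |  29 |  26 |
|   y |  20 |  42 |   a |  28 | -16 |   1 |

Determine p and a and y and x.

Row 3 has 19 + 7 − 3 + 31 + 0 + 37 = 91; the blank must be 117 − 91 = 26.
Column 4 has 29 + 22 + 26 + 13 + 4 + 14 = 108; the blank must be 117 − 108 = 9.
Row 1 has 34 + 13 + 29 + 5 + 35 − 9 = 107; the blank must be 117 − 107 = 10.
Row 7 has 20 + 42 + 9 + 28 − 16 + 1 = 84; the blank must be 117 − 84 = 33.

p = 26, a = 9, y = 33, x = 10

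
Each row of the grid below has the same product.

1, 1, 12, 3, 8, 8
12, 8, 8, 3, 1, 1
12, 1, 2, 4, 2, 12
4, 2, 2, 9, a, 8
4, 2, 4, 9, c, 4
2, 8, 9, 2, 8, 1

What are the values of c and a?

c = 2, a = 2

Rows 2 and 6 each multiply to 2304, so every row has product 2304.
Row 5: 4×2×4×9×4 = 1152, so the missing entry is 2304 ÷ 1152 = 2.
Row 4: 4×2×2×9×8 = 1152, so the missing entry is 2304 ÷ 1152 = 2.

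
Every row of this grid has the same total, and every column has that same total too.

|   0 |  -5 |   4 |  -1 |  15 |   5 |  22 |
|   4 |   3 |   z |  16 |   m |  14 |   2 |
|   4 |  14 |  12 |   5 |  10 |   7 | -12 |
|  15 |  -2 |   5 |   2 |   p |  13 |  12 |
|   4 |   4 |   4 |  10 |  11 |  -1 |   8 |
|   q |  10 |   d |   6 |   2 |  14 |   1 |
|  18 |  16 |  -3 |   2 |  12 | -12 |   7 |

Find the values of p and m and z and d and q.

p = -5, m = -5, z = 6, d = 12, q = -5

Rows 1 and 3 both sum to 40, so that's the common total.
Row 4 has 15 − 2 + 5 + 2 + 13 + 12 = 45; the blank must be 40 − 45 = -5.
Column 5 has 15 + 10 − 5 + 11 + 2 + 12 = 45; the blank must be 40 − 45 = -5.
Row 2 has 4 + 3 + 16 − 5 + 14 + 2 = 34; the blank must be 40 − 34 = 6.
Column 1 has 0 + 4 + 4 + 15 + 4 + 18 = 45; the blank must be 40 − 45 = -5.
Row 6 has -5 + 10 + 6 + 2 + 14 + 1 = 28; the blank must be 40 − 28 = 12.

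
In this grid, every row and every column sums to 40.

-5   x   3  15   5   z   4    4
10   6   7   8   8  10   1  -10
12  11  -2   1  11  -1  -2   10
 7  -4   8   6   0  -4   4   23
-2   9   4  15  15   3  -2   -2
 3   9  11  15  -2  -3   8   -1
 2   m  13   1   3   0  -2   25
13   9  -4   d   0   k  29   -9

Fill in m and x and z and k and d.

The known cells in row 7 total 42, leaving 40 − 42 = -2 for the blank.
The known cells in column 2 total 38, leaving 40 − 38 = 2 for the blank.
The known cells in column 4 total 61, leaving 40 − 61 = -21 for the blank.
The known cells in row 1 total 28, leaving 40 − 28 = 12 for the blank.
The known cells in row 8 total 17, leaving 40 − 17 = 23 for the blank.

m = -2, x = 2, z = 12, k = 23, d = -21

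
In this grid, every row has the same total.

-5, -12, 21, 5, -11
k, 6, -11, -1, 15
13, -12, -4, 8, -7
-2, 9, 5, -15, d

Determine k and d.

k = -11, d = 1

Rows 1 and 3 both add up to -2, so every row sums to -2.
Row 2: 6 − 11 − 1 + 15 = 9, so the missing entry is -2 − 9 = -11.
Row 4: -2 + 9 + 5 − 15 = -3, so the missing entry is -2 − (-3) = 1.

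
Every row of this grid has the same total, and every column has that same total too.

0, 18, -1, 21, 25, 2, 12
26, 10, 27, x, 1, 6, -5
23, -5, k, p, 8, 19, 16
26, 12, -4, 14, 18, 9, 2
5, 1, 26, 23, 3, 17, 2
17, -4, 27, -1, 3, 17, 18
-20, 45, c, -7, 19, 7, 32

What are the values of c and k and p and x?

Rows 1 and 4 both sum to 77, so that's the common total.
Row 7 has -20 + 45 − 7 + 19 + 7 + 32 = 76; the blank must be 77 − 76 = 1.
Row 2 has 26 + 10 + 27 + 1 + 6 − 5 = 65; the blank must be 77 − 65 = 12.
Column 4 has 21 + 12 + 14 + 23 − 1 − 7 = 62; the blank must be 77 − 62 = 15.
Row 3 has 23 − 5 + 15 + 8 + 19 + 16 = 76; the blank must be 77 − 76 = 1.

c = 1, k = 1, p = 15, x = 12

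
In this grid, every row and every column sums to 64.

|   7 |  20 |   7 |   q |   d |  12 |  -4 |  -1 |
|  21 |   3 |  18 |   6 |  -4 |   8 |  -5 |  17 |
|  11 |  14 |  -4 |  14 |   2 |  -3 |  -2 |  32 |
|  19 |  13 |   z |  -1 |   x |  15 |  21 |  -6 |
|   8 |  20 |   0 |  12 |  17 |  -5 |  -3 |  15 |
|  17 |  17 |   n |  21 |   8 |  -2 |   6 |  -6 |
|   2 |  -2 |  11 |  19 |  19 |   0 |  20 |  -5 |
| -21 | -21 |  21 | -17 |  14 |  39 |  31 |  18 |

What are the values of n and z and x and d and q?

n = 3, z = 8, x = -5, d = 13, q = 10

The known cells in column 4 total 54, leaving 64 − 54 = 10 for the blank.
The known cells in row 1 total 51, leaving 64 − 51 = 13 for the blank.
The known cells in column 5 total 69, leaving 64 − 69 = -5 for the blank.
The known cells in row 4 total 56, leaving 64 − 56 = 8 for the blank.
The known cells in row 6 total 61, leaving 64 − 61 = 3 for the blank.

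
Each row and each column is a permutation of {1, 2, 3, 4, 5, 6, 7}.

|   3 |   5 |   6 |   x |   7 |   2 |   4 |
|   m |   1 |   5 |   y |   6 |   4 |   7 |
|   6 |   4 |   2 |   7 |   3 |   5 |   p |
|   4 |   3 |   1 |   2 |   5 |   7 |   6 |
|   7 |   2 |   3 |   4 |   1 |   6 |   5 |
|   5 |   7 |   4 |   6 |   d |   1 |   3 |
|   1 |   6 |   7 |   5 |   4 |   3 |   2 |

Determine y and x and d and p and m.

y = 3, x = 1, d = 2, p = 1, m = 2

For row 6, column 5: row 6 already has {1, 3, 4, 5, 6, 7}; that leaves 2.
For row 1, column 4: row 1 already has {2, 3, 4, 5, 6, 7}; that leaves 1.
For row 3, column 7: row 3 already has {2, 3, 4, 5, 6, 7}; that leaves 1.
At (row 2, col 1): column 1 already has {1, 3, 4, 5, 6, 7}, so the value is 2.
For row 2, column 4: row 2 already has {1, 2, 4, 5, 6, 7}; that leaves 3.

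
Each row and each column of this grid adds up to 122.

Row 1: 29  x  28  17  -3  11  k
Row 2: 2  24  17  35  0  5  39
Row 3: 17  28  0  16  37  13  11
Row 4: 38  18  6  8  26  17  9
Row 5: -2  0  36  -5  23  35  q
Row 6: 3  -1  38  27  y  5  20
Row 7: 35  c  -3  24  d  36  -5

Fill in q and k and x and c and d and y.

q = 35, k = 13, x = 27, c = 26, d = 9, y = 30

Row 6: 3 − 1 + 38 + 27 + 5 + 20 = 92, so its missing entry is 122 − 92 = 30.
Row 5: -2 + 0 + 36 − 5 + 23 + 35 = 87, so its missing entry is 122 − 87 = 35.
Column 5: -3 + 0 + 37 + 26 + 23 + 30 = 113, so its missing entry is 122 − 113 = 9.
Row 7: 35 − 3 + 24 + 9 + 36 − 5 = 96, so its missing entry is 122 − 96 = 26.
Column 2: 24 + 28 + 18 + 0 − 1 + 26 = 95, so its missing entry is 122 − 95 = 27.
Row 1: 29 + 27 + 28 + 17 − 3 + 11 = 109, so its missing entry is 122 − 109 = 13.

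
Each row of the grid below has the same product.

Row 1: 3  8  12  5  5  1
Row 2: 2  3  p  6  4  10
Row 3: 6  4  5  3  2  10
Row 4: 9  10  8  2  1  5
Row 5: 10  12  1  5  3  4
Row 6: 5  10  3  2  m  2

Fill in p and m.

p = 5, m = 12

Rows 4 and 5 each multiply to 7200, so every row has product 7200.
Row 2: 2×3×6×4×10 = 1440, so the missing entry is 7200 ÷ 1440 = 5.
Row 6: 5×10×3×2×2 = 600, so the missing entry is 7200 ÷ 600 = 12.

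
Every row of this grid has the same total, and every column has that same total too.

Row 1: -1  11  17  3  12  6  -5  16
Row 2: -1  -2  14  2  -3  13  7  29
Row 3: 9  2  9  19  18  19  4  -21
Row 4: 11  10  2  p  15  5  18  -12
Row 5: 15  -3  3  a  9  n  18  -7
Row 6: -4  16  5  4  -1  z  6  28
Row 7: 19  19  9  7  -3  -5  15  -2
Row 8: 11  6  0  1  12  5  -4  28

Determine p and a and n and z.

p = 10, a = 13, n = 11, z = 5

Rows 1 and 2 both sum to 59, so that's the common total.
The known cells in row 6 total 54, leaving 59 − 54 = 5 for the blank.
The known cells in column 6 total 48, leaving 59 − 48 = 11 for the blank.
The known cells in row 4 total 49, leaving 59 − 49 = 10 for the blank.
The known cells in row 5 total 46, leaving 59 − 46 = 13 for the blank.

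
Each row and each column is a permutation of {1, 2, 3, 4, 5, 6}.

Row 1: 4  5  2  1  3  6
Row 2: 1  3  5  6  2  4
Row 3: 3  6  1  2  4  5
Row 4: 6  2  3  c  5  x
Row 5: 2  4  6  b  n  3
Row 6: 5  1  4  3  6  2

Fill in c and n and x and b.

c = 4, n = 1, x = 1, b = 5

Cell (5,5): column 5 already has {2, 3, 4, 5, 6} → 1.
At (row 4, col 6): column 6 already has {2, 3, 4, 5, 6}, so the value is 1.
At (row 4, col 4): row 4 already has {1, 2, 3, 5, 6}, so the value is 4.
Cell (5,4): row 5 already has {1, 2, 3, 4, 6} → 5.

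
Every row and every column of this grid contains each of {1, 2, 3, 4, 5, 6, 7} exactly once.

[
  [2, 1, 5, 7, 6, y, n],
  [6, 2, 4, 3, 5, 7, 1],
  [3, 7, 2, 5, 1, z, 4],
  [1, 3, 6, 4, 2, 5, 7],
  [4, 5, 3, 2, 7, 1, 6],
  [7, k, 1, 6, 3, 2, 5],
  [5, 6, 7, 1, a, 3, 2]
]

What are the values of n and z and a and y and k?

For row 7, column 5: row 7 already has {1, 2, 3, 5, 6, 7}; that leaves 4.
Cell (6,2): row 6 already has {1, 2, 3, 5, 6, 7} → 4.
For row 1, column 7: column 7 already has {1, 2, 4, 5, 6, 7}; that leaves 3.
For row 1, column 6: row 1 already has {1, 2, 3, 5, 6, 7}; that leaves 4.
For row 3, column 6: row 3 already has {1, 2, 3, 4, 5, 7}; that leaves 6.

n = 3, z = 6, a = 4, y = 4, k = 4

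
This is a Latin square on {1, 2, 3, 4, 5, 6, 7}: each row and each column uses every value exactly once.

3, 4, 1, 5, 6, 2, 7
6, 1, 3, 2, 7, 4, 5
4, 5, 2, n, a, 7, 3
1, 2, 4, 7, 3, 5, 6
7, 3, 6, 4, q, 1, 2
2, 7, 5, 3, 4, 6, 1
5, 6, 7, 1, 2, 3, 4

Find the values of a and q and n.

Cell (3,4): column 4 already has {1, 2, 3, 4, 5, 7} → 6.
At (row 3, col 5): row 3 already has {2, 3, 4, 5, 6, 7}, so the value is 1.
Cell (5,5): row 5 already has {1, 2, 3, 4, 6, 7} → 5.

a = 1, q = 5, n = 6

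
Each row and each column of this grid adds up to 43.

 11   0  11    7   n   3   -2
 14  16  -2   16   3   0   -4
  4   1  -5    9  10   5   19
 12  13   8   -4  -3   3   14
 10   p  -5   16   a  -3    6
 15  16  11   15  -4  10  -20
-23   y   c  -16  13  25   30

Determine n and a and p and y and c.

Column 3: 11 − 2 − 5 + 8 − 5 + 11 = 18, so its missing entry is 43 − 18 = 25.
Row 1: 11 + 0 + 11 + 7 + 3 − 2 = 30, so its missing entry is 43 − 30 = 13.
Column 5: 13 + 3 + 10 − 3 − 4 + 13 = 32, so its missing entry is 43 − 32 = 11.
Row 7: -23 + 25 − 16 + 13 + 25 + 30 = 54, so its missing entry is 43 − 54 = -11.
Row 5: 10 − 5 + 16 + 11 − 3 + 6 = 35, so its missing entry is 43 − 35 = 8.

n = 13, a = 11, p = 8, y = -11, c = 25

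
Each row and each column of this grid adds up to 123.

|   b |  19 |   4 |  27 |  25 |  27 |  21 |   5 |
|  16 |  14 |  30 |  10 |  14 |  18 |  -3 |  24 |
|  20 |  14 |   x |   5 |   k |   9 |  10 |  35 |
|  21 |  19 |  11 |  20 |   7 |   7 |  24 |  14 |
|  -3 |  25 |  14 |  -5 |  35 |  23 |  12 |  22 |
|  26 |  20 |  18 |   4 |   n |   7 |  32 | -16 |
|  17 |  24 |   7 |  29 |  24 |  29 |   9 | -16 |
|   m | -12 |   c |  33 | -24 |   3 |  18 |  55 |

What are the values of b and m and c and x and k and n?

b = -5, m = 31, c = 19, x = 20, k = 10, n = 32

Row 1 has 19 + 4 + 27 + 25 + 27 + 21 + 5 = 128; the blank must be 123 − 128 = -5.
Row 6 has 26 + 20 + 18 + 4 + 7 + 32 − 16 = 91; the blank must be 123 − 91 = 32.
Column 5 has 25 + 14 + 7 + 35 + 32 + 24 − 24 = 113; the blank must be 123 − 113 = 10.
Column 1 has -5 + 16 + 20 + 21 − 3 + 26 + 17 = 92; the blank must be 123 − 92 = 31.
Row 8 has 31 − 12 + 33 − 24 + 3 + 18 + 55 = 104; the blank must be 123 − 104 = 19.
Row 3 has 20 + 14 + 5 + 10 + 9 + 10 + 35 = 103; the blank must be 123 − 103 = 20.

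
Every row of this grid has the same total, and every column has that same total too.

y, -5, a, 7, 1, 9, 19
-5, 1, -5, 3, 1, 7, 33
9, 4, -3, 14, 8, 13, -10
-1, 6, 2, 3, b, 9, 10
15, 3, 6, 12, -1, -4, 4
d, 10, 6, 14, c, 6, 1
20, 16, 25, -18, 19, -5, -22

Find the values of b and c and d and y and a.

b = 6, c = 1, d = -3, y = 0, a = 4

Rows 2 and 3 both sum to 35, so that's the common total.
Row 4 has -1 + 6 + 2 + 3 + 9 + 10 = 29; the blank must be 35 − 29 = 6.
Column 5 has 1 + 1 + 8 + 6 − 1 + 19 = 34; the blank must be 35 − 34 = 1.
Column 3 has -5 − 3 + 2 + 6 + 6 + 25 = 31; the blank must be 35 − 31 = 4.
Row 1 has -5 + 4 + 7 + 1 + 9 + 19 = 35; the blank must be 35 − 35 = 0.
Row 6 has 10 + 6 + 14 + 1 + 6 + 1 = 38; the blank must be 35 − 38 = -3.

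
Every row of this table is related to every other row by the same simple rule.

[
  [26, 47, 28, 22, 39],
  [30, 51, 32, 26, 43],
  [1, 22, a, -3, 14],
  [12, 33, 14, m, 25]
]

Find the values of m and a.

m = 8, a = 3

The difference between any two rows is the same in every column — this is an addition table with the headers hidden.
Row 4 minus row 1 is 25 − 39 = -14, so its entry in column 4 is 22 + (-14) = 8.
Row 3 minus row 1 is 14 − 39 = -25, so its entry in column 3 is 28 + (-25) = 3.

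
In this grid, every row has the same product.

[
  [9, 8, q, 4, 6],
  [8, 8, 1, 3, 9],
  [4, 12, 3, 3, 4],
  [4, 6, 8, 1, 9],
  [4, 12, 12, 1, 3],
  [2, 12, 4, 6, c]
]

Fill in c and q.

Rows 4 and 5 each multiply to 1728, so every row has product 1728.
Row 6: 2×12×4×6 = 576, so the missing entry is 1728 ÷ 576 = 3.
Row 1: 9×8×4×6 = 1728, so the missing entry is 1728 ÷ 1728 = 1.

c = 3, q = 1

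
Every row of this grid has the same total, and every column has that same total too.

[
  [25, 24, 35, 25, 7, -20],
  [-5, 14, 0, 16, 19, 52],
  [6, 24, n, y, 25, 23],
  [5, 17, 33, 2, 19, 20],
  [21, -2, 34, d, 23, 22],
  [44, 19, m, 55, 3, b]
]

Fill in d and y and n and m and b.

Rows 1 and 2 both sum to 96, so that's the common total.
The known cells in column 6 total 97, leaving 96 − 97 = -1 for the blank.
The known cells in row 5 total 98, leaving 96 − 98 = -2 for the blank.
The known cells in column 4 total 96, leaving 96 − 96 = 0 for the blank.
The known cells in row 3 total 78, leaving 96 − 78 = 18 for the blank.
The known cells in row 6 total 120, leaving 96 − 120 = -24 for the blank.

d = -2, y = 0, n = 18, m = -24, b = -1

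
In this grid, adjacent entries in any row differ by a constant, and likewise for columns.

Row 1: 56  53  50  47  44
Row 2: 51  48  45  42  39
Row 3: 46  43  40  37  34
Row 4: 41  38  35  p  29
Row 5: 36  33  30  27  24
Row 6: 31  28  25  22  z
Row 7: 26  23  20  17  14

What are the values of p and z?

Along each row the entries change by -3 per step; down each column they change by -5.
Row 4: from 41 at column 1, stepping by -3 to column 4 gives 32.
Row 6: from 31 at column 1, stepping by -3 to column 5 gives 19.

p = 32, z = 19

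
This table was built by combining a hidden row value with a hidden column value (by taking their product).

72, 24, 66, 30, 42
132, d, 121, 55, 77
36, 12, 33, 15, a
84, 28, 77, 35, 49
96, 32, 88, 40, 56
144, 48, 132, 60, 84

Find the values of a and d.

a = 21, d = 44

Each row is a constant multiple of every other row — this is a multiplication table with the headers hidden.
Row 3 is 33/66 = 1/2 times row 1, so its entry in column 5 is 42 × 1/2 = 21.
Row 2 is 121/66 = 11/6 times row 1, so its entry in column 2 is 24 × 11/6 = 44.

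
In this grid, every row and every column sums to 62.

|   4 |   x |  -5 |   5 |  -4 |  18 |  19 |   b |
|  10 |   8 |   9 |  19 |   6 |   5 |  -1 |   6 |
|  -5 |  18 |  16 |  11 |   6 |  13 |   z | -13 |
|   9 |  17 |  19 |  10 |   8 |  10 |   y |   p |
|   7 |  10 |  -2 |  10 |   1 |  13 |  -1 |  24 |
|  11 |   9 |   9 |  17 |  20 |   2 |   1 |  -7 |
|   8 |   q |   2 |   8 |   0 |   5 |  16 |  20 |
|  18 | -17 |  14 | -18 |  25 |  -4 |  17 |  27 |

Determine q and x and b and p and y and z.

q = 3, x = 14, b = 11, p = -6, y = -5, z = 16

Row 7: 8 + 2 + 8 + 0 + 5 + 16 + 20 = 59, so its missing entry is 62 − 59 = 3.
Column 2: 8 + 18 + 17 + 10 + 9 + 3 − 17 = 48, so its missing entry is 62 − 48 = 14.
Row 1: 4 + 14 − 5 + 5 − 4 + 18 + 19 = 51, so its missing entry is 62 − 51 = 11.
Column 8: 11 + 6 − 13 + 24 − 7 + 20 + 27 = 68, so its missing entry is 62 − 68 = -6.
Row 3: -5 + 18 + 16 + 11 + 6 + 13 − 13 = 46, so its missing entry is 62 − 46 = 16.
Row 4: 9 + 17 + 19 + 10 + 8 + 10 − 6 = 67, so its missing entry is 62 − 67 = -5.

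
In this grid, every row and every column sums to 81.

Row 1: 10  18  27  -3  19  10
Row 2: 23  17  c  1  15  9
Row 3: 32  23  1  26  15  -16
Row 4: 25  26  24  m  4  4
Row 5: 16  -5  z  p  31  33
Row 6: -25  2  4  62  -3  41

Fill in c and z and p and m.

c = 16, z = 9, p = -3, m = -2

The known cells in row 2 total 65, leaving 81 − 65 = 16 for the blank.
The known cells in row 4 total 83, leaving 81 − 83 = -2 for the blank.
The known cells in column 3 total 72, leaving 81 − 72 = 9 for the blank.
The known cells in row 5 total 84, leaving 81 − 84 = -3 for the blank.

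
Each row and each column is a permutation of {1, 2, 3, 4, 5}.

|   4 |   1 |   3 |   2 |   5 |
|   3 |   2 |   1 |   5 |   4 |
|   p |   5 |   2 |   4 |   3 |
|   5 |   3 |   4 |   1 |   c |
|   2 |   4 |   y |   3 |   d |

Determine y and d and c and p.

y = 5, d = 1, c = 2, p = 1

At (row 3, col 1): row 3 already has {2, 3, 4, 5}, so the value is 1.
At (row 4, col 5): row 4 already has {1, 3, 4, 5}, so the value is 2.
Cell (5,5): column 5 already has {2, 3, 4, 5} → 1.
For row 5, column 3: row 5 already has {1, 2, 3, 4}; that leaves 5.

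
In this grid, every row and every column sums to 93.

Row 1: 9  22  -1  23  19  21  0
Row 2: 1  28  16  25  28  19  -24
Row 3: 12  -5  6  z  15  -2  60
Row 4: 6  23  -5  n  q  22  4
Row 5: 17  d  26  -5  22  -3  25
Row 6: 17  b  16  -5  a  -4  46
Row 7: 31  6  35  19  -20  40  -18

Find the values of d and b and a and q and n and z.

d = 11, b = 8, a = 15, q = 14, n = 29, z = 7

The known cells in row 3 total 86, leaving 93 − 86 = 7 for the blank.
The known cells in column 4 total 64, leaving 93 − 64 = 29 for the blank.
The known cells in row 4 total 79, leaving 93 − 79 = 14 for the blank.
The known cells in column 5 total 78, leaving 93 − 78 = 15 for the blank.
The known cells in row 6 total 85, leaving 93 − 85 = 8 for the blank.
The known cells in row 5 total 82, leaving 93 − 82 = 11 for the blank.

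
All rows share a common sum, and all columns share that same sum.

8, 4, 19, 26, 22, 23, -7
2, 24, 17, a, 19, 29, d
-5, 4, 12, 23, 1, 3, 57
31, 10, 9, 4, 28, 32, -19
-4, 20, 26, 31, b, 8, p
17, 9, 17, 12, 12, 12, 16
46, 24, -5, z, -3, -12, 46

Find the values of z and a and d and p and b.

z = -1, a = 0, d = 4, p = -2, b = 16

Rows 1 and 3 both sum to 95, so that's the common total.
Column 5 has 22 + 19 + 1 + 28 + 12 − 3 = 79; the blank must be 95 − 79 = 16.
Row 5 has -4 + 20 + 26 + 31 + 16 + 8 = 97; the blank must be 95 − 97 = -2.
Column 7 has -7 + 57 − 19 − 2 + 16 + 46 = 91; the blank must be 95 − 91 = 4.
Row 7 has 46 + 24 − 5 − 3 − 12 + 46 = 96; the blank must be 95 − 96 = -1.
Row 2 has 2 + 24 + 17 + 19 + 29 + 4 = 95; the blank must be 95 − 95 = 0.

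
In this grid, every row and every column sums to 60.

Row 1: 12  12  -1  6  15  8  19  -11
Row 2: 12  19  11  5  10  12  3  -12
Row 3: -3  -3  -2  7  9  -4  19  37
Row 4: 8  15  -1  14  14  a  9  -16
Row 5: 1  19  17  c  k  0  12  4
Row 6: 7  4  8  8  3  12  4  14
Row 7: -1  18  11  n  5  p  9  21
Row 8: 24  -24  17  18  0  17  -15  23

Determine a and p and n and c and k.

Column 5 has 15 + 10 + 9 + 14 + 3 + 5 + 0 = 56; the blank must be 60 − 56 = 4.
Row 5 has 1 + 19 + 17 + 4 + 0 + 12 + 4 = 57; the blank must be 60 − 57 = 3.
Column 4 has 6 + 5 + 7 + 14 + 3 + 8 + 18 = 61; the blank must be 60 − 61 = -1.
Row 7 has -1 + 18 + 11 − 1 + 5 + 9 + 21 = 62; the blank must be 60 − 62 = -2.
Row 4 has 8 + 15 − 1 + 14 + 14 + 9 − 16 = 43; the blank must be 60 − 43 = 17.

a = 17, p = -2, n = -1, c = 3, k = 4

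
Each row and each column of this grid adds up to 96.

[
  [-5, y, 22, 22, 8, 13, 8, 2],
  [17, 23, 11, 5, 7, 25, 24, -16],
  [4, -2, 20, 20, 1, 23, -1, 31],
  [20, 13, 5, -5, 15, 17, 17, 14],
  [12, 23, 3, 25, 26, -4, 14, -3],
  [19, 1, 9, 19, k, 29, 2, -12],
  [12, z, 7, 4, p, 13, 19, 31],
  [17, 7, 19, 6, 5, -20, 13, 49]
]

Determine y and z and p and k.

The known cells in row 1 total 70, leaving 96 − 70 = 26 for the blank.
The known cells in column 2 total 91, leaving 96 − 91 = 5 for the blank.
The known cells in row 6 total 67, leaving 96 − 67 = 29 for the blank.
The known cells in row 7 total 91, leaving 96 − 91 = 5 for the blank.

y = 26, z = 5, p = 5, k = 29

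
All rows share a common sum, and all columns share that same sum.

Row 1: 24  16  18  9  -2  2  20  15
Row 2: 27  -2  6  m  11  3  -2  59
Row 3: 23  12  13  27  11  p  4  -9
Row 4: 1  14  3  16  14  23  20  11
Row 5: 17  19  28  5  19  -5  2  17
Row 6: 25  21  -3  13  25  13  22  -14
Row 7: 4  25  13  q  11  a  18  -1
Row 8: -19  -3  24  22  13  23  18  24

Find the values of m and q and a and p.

Rows 1 and 4 both sum to 102, so that's the common total.
The known cells in row 3 total 81, leaving 102 − 81 = 21 for the blank.
The known cells in row 2 total 102, leaving 102 − 102 = 0 for the blank.
The known cells in column 4 total 92, leaving 102 − 92 = 10 for the blank.
The known cells in row 7 total 80, leaving 102 − 80 = 22 for the blank.

m = 0, q = 10, a = 22, p = 21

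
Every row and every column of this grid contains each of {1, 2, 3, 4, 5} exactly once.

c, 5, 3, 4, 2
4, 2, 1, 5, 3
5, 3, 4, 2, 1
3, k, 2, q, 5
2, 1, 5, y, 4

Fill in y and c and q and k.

Cell (1,1): row 1 already has {2, 3, 4, 5} → 1.
At (row 4, col 2): column 2 already has {1, 2, 3, 5}, so the value is 4.
At (row 4, col 4): row 4 already has {2, 3, 4, 5}, so the value is 1.
For row 5, column 4: row 5 already has {1, 2, 4, 5}; that leaves 3.

y = 3, c = 1, q = 1, k = 4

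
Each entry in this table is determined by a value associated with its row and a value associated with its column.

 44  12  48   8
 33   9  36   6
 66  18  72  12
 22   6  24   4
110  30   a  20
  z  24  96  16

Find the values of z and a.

z = 88, a = 120

Each row is a constant multiple of every other row — this is a multiplication table with the headers hidden.
Row 6 is 24/12 = 2/1 times row 1, so its entry in column 1 is 44 × 2/1 = 88.
Row 5 is 30/12 = 5/2 times row 1, so its entry in column 3 is 48 × 5/2 = 120.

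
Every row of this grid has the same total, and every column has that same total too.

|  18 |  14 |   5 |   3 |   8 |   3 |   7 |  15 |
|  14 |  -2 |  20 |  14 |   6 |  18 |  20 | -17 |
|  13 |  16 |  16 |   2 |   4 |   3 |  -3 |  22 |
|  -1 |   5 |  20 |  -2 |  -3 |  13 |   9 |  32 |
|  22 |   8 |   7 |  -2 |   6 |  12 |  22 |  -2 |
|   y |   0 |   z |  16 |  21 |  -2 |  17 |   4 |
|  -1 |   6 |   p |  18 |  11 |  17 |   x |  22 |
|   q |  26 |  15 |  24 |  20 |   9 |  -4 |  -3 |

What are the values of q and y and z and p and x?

q = -14, y = 22, z = -5, p = -5, x = 5

Rows 1 and 2 both sum to 73, so that's the common total.
Row 8: 26 + 15 + 24 + 20 + 9 − 4 − 3 = 87, so its missing entry is 73 − 87 = -14.
Column 1: 18 + 14 + 13 − 1 + 22 − 1 − 14 = 51, so its missing entry is 73 − 51 = 22.
Column 7: 7 + 20 − 3 + 9 + 22 + 17 − 4 = 68, so its missing entry is 73 − 68 = 5.
Row 7: -1 + 6 + 18 + 11 + 17 + 5 + 22 = 78, so its missing entry is 73 − 78 = -5.
Row 6: 22 + 0 + 16 + 21 − 2 + 17 + 4 = 78, so its missing entry is 73 − 78 = -5.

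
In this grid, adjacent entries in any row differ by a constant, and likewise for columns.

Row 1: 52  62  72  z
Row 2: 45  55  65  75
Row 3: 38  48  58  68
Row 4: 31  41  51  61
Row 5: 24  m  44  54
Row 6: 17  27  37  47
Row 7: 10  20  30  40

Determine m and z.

Along each row the entries change by 10 per step; down each column they change by -7.
Row 5: from 24 at column 1, stepping by 10 to column 2 gives 34.
Row 1: from 52 at column 1, stepping by 10 to column 4 gives 82.

m = 34, z = 82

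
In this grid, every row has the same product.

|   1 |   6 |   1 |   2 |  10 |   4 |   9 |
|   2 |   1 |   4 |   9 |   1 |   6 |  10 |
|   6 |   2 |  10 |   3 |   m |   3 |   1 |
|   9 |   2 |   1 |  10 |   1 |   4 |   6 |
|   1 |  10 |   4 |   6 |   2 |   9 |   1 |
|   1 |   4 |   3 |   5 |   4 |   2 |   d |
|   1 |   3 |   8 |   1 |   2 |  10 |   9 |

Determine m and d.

Rows 2 and 7 each multiply to 4320, so every row has product 4320.
Row 3: 6×2×10×3×3×1 = 1080, so the missing entry is 4320 ÷ 1080 = 4.
Row 6: 1×4×3×5×4×2 = 480, so the missing entry is 4320 ÷ 480 = 9.

m = 4, d = 9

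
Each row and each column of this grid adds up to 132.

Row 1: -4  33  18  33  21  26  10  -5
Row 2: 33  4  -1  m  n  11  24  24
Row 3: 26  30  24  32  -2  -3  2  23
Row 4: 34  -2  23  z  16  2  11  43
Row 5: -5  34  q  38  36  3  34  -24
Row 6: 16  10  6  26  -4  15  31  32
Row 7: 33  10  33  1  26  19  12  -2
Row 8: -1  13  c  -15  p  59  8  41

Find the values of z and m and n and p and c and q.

Row 5: -5 + 34 + 38 + 36 + 3 + 34 − 24 = 116, so its missing entry is 132 − 116 = 16.
Row 4: 34 − 2 + 23 + 16 + 2 + 11 + 43 = 127, so its missing entry is 132 − 127 = 5.
Column 3: 18 − 1 + 24 + 23 + 16 + 6 + 33 = 119, so its missing entry is 132 − 119 = 13.
Row 8: -1 + 13 + 13 − 15 + 59 + 8 + 41 = 118, so its missing entry is 132 − 118 = 14.
Column 5: 21 − 2 + 16 + 36 − 4 + 26 + 14 = 107, so its missing entry is 132 − 107 = 25.
Row 2: 33 + 4 − 1 + 25 + 11 + 24 + 24 = 120, so its missing entry is 132 − 120 = 12.

z = 5, m = 12, n = 25, p = 14, c = 13, q = 16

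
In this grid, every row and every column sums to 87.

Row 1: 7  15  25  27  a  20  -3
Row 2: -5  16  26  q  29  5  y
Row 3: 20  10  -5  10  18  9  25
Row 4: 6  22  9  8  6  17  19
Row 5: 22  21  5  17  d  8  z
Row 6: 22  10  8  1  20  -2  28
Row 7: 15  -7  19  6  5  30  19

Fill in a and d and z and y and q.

The known cells in row 1 total 91, leaving 87 − 91 = -4 for the blank.
The known cells in column 5 total 74, leaving 87 − 74 = 13 for the blank.
The known cells in row 5 total 86, leaving 87 − 86 = 1 for the blank.
The known cells in column 7 total 89, leaving 87 − 89 = -2 for the blank.
The known cells in row 2 total 69, leaving 87 − 69 = 18 for the blank.

a = -4, d = 13, z = 1, y = -2, q = 18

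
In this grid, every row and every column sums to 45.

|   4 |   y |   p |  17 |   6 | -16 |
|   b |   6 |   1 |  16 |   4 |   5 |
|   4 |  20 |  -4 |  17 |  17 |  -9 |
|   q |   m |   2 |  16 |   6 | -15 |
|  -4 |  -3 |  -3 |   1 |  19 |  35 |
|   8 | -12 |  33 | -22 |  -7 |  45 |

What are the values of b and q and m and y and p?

b = 13, q = 20, m = 16, y = 18, p = 16

The known cells in column 3 total 29, leaving 45 − 29 = 16 for the blank.
The known cells in row 1 total 27, leaving 45 − 27 = 18 for the blank.
The known cells in column 2 total 29, leaving 45 − 29 = 16 for the blank.
The known cells in row 4 total 25, leaving 45 − 25 = 20 for the blank.
The known cells in row 2 total 32, leaving 45 − 32 = 13 for the blank.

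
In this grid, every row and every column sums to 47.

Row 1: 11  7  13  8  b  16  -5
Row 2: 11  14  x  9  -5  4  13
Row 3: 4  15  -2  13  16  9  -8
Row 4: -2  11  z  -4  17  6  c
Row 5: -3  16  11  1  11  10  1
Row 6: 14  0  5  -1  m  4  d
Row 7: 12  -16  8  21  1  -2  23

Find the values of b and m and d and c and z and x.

b = -3, m = 10, d = 15, c = 8, z = 11, x = 1

Row 2: 11 + 14 + 9 − 5 + 4 + 13 = 46, so its missing entry is 47 − 46 = 1.
Row 1: 11 + 7 + 13 + 8 + 16 − 5 = 50, so its missing entry is 47 − 50 = -3.
Column 5: -3 − 5 + 16 + 17 + 11 + 1 = 37, so its missing entry is 47 − 37 = 10.
Row 6: 14 + 0 + 5 − 1 + 10 + 4 = 32, so its missing entry is 47 − 32 = 15.
Column 7: -5 + 13 − 8 + 1 + 15 + 23 = 39, so its missing entry is 47 − 39 = 8.
Row 4: -2 + 11 − 4 + 17 + 6 + 8 = 36, so its missing entry is 47 − 36 = 11.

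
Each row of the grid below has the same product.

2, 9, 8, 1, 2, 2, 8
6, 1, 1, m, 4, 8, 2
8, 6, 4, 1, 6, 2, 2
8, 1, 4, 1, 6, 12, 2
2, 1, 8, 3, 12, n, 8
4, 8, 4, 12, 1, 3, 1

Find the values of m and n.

Rows 1 and 4 each multiply to 4608, so every row has product 4608.
Row 2: 6×1×1×4×8×2 = 384, so the missing entry is 4608 ÷ 384 = 12.
Row 5: 2×1×8×3×12×8 = 4608, so the missing entry is 4608 ÷ 4608 = 1.

m = 12, n = 1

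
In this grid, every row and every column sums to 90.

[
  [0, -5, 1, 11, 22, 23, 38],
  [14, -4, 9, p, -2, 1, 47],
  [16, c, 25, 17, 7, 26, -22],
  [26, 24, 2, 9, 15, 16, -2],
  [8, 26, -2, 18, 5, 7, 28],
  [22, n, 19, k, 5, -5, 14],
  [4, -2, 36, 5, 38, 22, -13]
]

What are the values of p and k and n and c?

p = 25, k = 5, n = 30, c = 21

Row 3: 16 + 25 + 17 + 7 + 26 − 22 = 69, so its missing entry is 90 − 69 = 21.
Row 2: 14 − 4 + 9 − 2 + 1 + 47 = 65, so its missing entry is 90 − 65 = 25.
Column 4: 11 + 25 + 17 + 9 + 18 + 5 = 85, so its missing entry is 90 − 85 = 5.
Row 6: 22 + 19 + 5 + 5 − 5 + 14 = 60, so its missing entry is 90 − 60 = 30.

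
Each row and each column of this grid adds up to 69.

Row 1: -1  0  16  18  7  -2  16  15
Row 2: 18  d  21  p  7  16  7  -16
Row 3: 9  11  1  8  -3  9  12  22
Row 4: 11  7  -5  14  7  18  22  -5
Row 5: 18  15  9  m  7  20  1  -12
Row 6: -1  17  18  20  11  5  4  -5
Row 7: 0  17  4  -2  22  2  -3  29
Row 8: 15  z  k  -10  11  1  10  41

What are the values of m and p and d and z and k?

Row 5: 18 + 15 + 9 + 7 + 20 + 1 − 12 = 58, so its missing entry is 69 − 58 = 11.
Column 3: 16 + 21 + 1 − 5 + 9 + 18 + 4 = 64, so its missing entry is 69 − 64 = 5.
Row 8: 15 + 5 − 10 + 11 + 1 + 10 + 41 = 73, so its missing entry is 69 − 73 = -4.
Column 2: 0 + 11 + 7 + 15 + 17 + 17 − 4 = 63, so its missing entry is 69 − 63 = 6.
Row 2: 18 + 6 + 21 + 7 + 16 + 7 − 16 = 59, so its missing entry is 69 − 59 = 10.

m = 11, p = 10, d = 6, z = -4, k = 5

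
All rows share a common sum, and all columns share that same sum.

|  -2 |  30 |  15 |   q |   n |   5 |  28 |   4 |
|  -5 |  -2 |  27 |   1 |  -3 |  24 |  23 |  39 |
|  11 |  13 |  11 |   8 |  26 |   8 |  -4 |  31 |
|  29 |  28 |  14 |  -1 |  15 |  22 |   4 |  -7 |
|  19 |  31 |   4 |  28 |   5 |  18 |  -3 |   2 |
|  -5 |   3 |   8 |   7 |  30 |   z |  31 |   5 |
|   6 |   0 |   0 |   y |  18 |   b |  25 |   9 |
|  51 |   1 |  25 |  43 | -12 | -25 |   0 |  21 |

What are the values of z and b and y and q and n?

Rows 2 and 3 both sum to 104, so that's the common total.
Row 6 has -5 + 3 + 8 + 7 + 30 + 31 + 5 = 79; the blank must be 104 − 79 = 25.
Column 5 has -3 + 26 + 15 + 5 + 30 + 18 − 12 = 79; the blank must be 104 − 79 = 25.
Column 6 has 5 + 24 + 8 + 22 + 18 + 25 − 25 = 77; the blank must be 104 − 77 = 27.
Row 1 has -2 + 30 + 15 + 25 + 5 + 28 + 4 = 105; the blank must be 104 − 105 = -1.
Row 7 has 6 + 0 + 0 + 18 + 27 + 25 + 9 = 85; the blank must be 104 − 85 = 19.

z = 25, b = 27, y = 19, q = -1, n = 25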